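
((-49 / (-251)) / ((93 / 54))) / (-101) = -882 / 785881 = -0.00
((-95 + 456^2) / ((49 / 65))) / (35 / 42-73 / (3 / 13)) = -27019330 / 30919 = -873.87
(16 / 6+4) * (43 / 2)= 430 / 3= 143.33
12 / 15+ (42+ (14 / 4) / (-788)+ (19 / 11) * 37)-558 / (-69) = 228853137 / 1993640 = 114.79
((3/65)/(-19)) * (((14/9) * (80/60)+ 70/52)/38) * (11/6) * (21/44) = -16807/87852960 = -0.00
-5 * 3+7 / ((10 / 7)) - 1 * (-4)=-61 / 10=-6.10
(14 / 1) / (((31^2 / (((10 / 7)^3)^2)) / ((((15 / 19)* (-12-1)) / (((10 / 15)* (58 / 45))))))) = -13162500000 / 8899491377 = -1.48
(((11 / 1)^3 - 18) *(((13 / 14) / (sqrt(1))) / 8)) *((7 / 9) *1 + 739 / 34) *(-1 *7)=-117588341 / 4896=-24017.23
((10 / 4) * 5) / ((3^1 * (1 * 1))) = 25 / 6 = 4.17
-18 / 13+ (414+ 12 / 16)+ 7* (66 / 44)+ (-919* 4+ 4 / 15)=-2536457 / 780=-3251.87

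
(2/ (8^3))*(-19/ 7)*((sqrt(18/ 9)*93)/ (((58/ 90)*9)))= -0.24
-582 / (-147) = 194 / 49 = 3.96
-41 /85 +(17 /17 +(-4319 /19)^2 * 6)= 9513433994 /30685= 310035.33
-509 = -509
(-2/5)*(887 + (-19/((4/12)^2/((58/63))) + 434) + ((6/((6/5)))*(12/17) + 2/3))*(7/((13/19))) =-15841934/3315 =-4778.86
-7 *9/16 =-63/16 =-3.94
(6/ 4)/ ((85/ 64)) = 96/ 85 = 1.13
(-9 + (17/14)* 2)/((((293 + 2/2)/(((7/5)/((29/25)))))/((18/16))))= -345/11368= -0.03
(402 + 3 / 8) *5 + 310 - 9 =18503 / 8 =2312.88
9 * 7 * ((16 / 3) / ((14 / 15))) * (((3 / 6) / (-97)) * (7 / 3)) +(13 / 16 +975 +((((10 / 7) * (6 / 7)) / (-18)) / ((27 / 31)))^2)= 23751534318301 / 24448595472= 971.49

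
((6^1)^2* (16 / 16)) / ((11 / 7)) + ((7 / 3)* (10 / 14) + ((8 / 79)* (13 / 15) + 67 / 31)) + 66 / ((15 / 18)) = 14281012 / 134695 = 106.02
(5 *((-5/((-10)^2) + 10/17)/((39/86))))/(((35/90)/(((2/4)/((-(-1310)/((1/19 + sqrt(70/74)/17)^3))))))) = 573626493/148635305135590 + 527781699 *sqrt(1295)/4920610891067690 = 0.00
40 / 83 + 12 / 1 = 1036 / 83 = 12.48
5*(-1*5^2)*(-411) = 51375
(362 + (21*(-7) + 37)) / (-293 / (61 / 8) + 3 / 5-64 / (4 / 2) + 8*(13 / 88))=-422730 / 115151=-3.67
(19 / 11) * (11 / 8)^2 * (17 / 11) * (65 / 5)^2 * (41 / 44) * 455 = 1018320485 / 2816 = 361619.49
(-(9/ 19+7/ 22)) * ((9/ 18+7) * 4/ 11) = -4965/ 2299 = -2.16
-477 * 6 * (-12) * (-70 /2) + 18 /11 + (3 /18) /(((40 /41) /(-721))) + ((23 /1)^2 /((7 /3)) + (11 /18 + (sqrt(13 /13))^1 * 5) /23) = -1532610816833 /1275120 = -1201934.58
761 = 761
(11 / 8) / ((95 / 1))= 11 / 760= 0.01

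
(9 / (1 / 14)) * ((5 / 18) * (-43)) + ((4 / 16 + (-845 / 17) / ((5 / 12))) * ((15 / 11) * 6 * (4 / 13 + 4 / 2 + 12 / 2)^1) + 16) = -23290609 / 2431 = -9580.67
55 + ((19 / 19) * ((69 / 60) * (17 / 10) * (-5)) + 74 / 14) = 14143 / 280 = 50.51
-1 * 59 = -59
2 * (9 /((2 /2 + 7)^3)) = 9 /256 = 0.04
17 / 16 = 1.06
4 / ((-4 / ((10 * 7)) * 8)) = -35 / 4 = -8.75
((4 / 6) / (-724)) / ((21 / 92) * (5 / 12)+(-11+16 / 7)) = 1288 / 12056229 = 0.00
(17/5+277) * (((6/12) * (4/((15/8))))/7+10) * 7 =19927.09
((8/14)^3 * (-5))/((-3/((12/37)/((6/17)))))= 10880/38073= 0.29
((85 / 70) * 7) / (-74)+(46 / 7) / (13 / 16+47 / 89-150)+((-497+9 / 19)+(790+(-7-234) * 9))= -7815841531859 / 4166925644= -1875.69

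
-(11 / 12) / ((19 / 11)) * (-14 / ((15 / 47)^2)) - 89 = -411827 / 25650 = -16.06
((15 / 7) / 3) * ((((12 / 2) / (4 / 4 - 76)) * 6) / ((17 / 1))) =-12 / 595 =-0.02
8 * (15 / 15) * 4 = 32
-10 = -10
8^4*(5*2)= 40960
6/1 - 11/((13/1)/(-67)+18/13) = -3359/1037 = -3.24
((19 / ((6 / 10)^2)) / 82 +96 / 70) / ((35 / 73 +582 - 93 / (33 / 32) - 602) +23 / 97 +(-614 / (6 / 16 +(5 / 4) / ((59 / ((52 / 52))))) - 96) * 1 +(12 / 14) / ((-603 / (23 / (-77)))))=-2938520659837 / 2559630808346160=-0.00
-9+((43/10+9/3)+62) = 603/10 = 60.30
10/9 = 1.11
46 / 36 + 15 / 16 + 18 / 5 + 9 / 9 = 6.82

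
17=17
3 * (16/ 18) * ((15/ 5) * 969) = 7752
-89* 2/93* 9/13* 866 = -462444/403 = -1147.50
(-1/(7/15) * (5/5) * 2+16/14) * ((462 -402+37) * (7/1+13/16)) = -133375/56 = -2381.70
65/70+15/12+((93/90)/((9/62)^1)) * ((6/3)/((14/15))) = 4393/252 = 17.43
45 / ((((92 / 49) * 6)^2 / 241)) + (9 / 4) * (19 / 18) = 2973613 / 33856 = 87.83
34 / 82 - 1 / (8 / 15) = -479 / 328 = -1.46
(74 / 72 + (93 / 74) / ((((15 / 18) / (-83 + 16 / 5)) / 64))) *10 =-256449359 / 3330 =-77011.82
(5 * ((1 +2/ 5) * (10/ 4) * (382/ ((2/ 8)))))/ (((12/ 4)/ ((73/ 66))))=976010/ 99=9858.69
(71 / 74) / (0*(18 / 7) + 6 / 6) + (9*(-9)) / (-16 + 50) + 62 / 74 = -368 / 629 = -0.59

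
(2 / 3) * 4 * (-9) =-24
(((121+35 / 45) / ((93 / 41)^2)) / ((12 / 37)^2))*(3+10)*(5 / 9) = 20492978545 / 12610242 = 1625.11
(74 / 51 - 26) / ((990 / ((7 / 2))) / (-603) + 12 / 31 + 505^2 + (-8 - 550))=-18202828 / 188684420571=-0.00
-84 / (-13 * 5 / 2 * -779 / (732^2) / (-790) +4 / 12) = -14222912256 / 56430001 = -252.05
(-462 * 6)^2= 7683984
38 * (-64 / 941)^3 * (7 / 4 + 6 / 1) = -77201408 / 833237621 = -0.09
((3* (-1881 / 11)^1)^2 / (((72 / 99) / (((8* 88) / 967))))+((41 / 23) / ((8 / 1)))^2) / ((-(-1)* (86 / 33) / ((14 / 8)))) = 1992314039164449 / 11262130688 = 176903.83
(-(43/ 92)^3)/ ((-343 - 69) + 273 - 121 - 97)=79507/ 277991616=0.00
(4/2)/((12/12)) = 2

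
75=75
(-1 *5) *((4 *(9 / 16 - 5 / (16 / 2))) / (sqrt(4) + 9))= 5 / 44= 0.11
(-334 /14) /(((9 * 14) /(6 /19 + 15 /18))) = -21877 /100548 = -0.22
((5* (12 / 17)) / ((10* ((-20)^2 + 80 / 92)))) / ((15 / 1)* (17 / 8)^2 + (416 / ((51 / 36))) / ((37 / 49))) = 27232 / 14123216745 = 0.00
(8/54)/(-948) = -1/6399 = -0.00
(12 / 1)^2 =144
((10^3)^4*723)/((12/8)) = 482000000000000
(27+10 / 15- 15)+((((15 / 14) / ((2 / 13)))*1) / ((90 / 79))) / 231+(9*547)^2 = 24235941.69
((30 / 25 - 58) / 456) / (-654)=0.00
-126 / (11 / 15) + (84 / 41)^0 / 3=-5659 / 33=-171.48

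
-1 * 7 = -7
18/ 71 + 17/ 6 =1315/ 426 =3.09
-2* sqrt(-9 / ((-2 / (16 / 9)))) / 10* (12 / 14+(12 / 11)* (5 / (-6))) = 8* sqrt(2) / 385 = 0.03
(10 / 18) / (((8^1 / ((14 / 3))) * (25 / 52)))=91 / 135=0.67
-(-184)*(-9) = -1656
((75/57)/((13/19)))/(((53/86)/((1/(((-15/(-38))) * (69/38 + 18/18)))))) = 620920/221169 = 2.81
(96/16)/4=3/2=1.50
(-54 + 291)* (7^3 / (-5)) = -81291 / 5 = -16258.20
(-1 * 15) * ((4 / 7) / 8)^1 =-15 / 14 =-1.07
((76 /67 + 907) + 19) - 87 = 56289 /67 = 840.13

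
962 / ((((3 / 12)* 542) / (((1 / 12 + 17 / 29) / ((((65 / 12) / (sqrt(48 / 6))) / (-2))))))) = -137936* sqrt(2) / 39295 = -4.96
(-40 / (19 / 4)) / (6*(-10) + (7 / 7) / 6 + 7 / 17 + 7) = 0.16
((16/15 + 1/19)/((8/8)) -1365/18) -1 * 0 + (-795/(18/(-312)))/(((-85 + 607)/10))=9385931/49590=189.27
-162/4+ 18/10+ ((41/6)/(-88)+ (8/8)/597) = -6790449/175120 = -38.78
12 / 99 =4 / 33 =0.12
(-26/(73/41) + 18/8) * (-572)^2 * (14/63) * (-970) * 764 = 437293777011520/657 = 665591745831.84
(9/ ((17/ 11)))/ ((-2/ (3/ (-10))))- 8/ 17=137/ 340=0.40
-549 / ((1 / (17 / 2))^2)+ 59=-158425 / 4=-39606.25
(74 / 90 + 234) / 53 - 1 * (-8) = 29647 / 2385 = 12.43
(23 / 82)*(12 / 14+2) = 230 / 287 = 0.80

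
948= 948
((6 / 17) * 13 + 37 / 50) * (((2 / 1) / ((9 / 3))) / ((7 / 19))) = 12293 / 1275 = 9.64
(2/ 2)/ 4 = 1/ 4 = 0.25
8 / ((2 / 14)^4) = 19208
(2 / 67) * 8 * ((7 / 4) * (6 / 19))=168 / 1273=0.13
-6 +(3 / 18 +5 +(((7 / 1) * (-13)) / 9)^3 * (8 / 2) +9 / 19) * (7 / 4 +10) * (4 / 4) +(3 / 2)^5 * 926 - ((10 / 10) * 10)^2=-9217464179 / 221616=-41592.05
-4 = -4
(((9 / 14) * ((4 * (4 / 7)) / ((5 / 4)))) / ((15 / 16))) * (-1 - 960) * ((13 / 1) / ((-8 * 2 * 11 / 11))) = 979.04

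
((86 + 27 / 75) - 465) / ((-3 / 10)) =18932 / 15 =1262.13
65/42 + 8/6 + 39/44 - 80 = -70439/924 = -76.23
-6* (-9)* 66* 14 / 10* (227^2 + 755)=1304381232 / 5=260876246.40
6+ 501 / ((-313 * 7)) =12645 / 2191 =5.77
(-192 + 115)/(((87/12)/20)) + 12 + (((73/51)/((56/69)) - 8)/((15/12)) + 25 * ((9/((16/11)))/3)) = -153.84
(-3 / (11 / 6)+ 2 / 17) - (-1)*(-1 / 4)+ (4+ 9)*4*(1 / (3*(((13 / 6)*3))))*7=37919 / 2244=16.90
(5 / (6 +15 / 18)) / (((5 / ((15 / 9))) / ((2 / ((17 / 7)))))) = 140 / 697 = 0.20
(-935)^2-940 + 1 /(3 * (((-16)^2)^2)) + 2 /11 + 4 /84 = 13220504404045 /15138816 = 873285.23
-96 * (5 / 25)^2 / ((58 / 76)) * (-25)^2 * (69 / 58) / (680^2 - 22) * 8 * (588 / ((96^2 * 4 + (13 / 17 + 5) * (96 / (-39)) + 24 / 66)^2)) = -14462367119200 / 515977030996595770409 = -0.00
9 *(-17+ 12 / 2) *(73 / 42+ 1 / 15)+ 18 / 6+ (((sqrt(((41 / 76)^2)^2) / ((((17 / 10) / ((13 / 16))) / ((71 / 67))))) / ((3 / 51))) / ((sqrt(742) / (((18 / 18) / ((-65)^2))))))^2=-5278562888652719388719 / 30047930568975155200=-175.67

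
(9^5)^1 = 59049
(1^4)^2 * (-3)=-3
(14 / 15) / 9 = 14 / 135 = 0.10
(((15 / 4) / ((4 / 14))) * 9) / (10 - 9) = 945 / 8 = 118.12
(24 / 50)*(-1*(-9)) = 108 / 25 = 4.32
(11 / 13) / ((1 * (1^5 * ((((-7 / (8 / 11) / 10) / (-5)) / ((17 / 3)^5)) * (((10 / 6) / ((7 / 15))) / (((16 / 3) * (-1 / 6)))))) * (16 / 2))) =-22717712 / 28431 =-799.05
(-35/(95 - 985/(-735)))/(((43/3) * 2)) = -15435/1217932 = -0.01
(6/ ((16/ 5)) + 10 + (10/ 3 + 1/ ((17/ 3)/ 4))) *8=6493/ 51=127.31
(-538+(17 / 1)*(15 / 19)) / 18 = -9967 / 342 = -29.14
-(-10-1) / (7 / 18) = 198 / 7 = 28.29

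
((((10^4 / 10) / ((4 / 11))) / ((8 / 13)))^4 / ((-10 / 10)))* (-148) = 3777338680908203125 / 64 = 59020916889190673.83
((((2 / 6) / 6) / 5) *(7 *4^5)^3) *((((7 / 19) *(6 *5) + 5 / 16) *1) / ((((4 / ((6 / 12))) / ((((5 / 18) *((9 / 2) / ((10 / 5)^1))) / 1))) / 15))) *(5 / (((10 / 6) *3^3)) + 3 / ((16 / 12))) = 66014756864000 / 513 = 128683736577.00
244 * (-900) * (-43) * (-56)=-528796800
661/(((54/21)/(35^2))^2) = 48603743125/324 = 150011552.85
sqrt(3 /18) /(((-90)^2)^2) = 0.00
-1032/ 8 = -129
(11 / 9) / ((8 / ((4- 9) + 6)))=11 / 72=0.15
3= 3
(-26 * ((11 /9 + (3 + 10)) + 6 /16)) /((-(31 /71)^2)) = 68875183 /34596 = 1990.84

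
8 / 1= 8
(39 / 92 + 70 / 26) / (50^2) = 3727 / 2990000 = 0.00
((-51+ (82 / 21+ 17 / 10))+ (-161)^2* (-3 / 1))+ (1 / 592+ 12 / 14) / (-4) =-19346332777 / 248640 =-77808.61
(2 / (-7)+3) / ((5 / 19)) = 361 / 35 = 10.31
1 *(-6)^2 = 36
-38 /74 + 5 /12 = -43 /444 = -0.10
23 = 23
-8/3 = -2.67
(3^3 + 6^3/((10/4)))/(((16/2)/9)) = 5103/40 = 127.58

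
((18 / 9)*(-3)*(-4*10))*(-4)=-960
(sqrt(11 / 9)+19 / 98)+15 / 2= sqrt(11) / 3+377 / 49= 8.80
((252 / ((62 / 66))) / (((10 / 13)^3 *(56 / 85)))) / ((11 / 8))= 1008423 / 1550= 650.60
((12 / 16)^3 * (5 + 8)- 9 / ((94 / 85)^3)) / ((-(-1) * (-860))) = 7775127 / 5714417920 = 0.00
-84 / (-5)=84 / 5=16.80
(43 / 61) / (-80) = -43 / 4880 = -0.01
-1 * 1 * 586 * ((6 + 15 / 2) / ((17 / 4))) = -31644 / 17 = -1861.41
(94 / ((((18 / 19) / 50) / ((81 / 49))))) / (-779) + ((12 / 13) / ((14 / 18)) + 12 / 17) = -3833814 / 443989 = -8.63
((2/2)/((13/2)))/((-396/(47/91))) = -47/234234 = -0.00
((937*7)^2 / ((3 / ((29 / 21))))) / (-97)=-178227707 / 873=-204155.45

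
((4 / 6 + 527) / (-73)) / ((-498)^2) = -1583 / 54312876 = -0.00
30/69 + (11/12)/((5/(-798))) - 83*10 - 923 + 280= -372339/230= -1618.87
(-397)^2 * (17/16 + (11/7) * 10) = 296147311/112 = 2644172.42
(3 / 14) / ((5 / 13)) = 39 / 70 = 0.56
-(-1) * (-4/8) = -1/2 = -0.50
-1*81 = -81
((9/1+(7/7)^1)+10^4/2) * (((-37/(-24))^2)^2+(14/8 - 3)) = 1218633235/55296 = 22038.36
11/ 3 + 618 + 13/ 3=626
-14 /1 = -14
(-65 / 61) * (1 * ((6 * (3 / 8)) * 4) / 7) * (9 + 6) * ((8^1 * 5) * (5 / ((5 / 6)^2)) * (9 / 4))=-5686200 / 427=-13316.63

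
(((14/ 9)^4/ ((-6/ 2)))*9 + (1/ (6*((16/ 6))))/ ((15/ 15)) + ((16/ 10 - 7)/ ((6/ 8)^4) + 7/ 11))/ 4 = -65306899/ 7698240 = -8.48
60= 60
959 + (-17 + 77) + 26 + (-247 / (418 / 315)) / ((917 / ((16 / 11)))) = 16559615 / 15851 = 1044.70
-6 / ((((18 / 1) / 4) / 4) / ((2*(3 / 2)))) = -16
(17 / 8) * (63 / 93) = 357 / 248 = 1.44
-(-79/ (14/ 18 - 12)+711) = -72522/ 101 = -718.04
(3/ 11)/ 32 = 3/ 352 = 0.01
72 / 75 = 24 / 25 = 0.96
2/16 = 1/8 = 0.12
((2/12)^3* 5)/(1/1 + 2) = 5/648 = 0.01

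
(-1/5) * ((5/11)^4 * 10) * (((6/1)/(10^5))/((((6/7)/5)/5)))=-35/234256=-0.00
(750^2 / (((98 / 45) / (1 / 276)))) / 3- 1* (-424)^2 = -404511979 / 2254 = -179464.05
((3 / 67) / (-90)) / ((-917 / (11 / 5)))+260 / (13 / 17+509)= 2909582309 / 5704611150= 0.51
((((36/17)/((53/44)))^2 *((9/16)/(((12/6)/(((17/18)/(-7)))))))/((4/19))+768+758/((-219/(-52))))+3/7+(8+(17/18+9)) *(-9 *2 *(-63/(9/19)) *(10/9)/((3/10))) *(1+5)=209863402955984/219616047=955592.30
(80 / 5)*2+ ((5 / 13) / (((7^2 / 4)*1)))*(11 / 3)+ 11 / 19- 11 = 787690 / 36309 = 21.69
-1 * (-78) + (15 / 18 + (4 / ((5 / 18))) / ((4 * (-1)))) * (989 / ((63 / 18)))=-73897 / 105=-703.78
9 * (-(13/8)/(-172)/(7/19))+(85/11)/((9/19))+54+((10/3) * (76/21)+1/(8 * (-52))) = 56889081/688688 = 82.61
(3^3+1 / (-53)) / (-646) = -0.04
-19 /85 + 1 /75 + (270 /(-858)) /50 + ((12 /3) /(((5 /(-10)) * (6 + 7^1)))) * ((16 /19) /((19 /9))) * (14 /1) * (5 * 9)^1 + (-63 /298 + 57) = -961831730026 /9807079425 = -98.08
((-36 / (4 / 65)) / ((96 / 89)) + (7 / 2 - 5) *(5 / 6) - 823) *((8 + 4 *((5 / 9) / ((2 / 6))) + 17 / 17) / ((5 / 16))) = -685119 / 10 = -68511.90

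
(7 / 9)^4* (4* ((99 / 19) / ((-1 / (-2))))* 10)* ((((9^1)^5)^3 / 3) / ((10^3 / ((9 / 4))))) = 22377739463999073 / 950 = 23555515225262.18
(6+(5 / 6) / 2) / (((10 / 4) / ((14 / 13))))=539 / 195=2.76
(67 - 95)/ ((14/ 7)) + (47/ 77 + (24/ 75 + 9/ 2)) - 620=-2419993/ 3850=-628.57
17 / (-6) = -17 / 6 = -2.83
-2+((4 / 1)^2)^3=4094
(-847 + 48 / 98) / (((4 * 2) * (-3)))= 41479 / 1176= 35.27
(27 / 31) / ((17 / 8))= 216 / 527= 0.41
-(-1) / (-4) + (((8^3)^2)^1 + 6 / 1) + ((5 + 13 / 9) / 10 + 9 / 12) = 23593603 / 90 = 262151.14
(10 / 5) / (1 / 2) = 4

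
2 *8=16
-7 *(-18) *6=756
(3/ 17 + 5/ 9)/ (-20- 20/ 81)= -126/ 3485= -0.04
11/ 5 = 2.20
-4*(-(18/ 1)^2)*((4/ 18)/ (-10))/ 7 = -144/ 35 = -4.11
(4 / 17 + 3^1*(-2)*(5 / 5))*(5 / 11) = -490 / 187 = -2.62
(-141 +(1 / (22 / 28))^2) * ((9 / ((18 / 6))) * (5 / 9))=-84325 / 363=-232.30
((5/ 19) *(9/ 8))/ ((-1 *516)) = -15/ 26144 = -0.00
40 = 40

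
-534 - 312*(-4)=714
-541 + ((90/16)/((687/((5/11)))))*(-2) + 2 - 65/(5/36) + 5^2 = -9894707/10076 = -982.01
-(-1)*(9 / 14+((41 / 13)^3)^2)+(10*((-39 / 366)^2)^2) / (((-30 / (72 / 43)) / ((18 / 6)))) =19809453104800912639 / 20116200215362069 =984.75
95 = 95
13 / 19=0.68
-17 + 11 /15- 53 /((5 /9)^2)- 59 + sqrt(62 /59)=-18524 /75 + sqrt(3658) /59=-245.96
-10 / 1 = -10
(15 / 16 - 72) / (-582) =0.12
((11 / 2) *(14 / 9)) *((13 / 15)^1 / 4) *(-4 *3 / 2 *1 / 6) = -1001 / 540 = -1.85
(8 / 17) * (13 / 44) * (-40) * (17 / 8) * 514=-66820 / 11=-6074.55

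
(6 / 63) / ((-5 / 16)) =-32 / 105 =-0.30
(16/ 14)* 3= 24/ 7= 3.43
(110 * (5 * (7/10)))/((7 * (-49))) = -55/49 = -1.12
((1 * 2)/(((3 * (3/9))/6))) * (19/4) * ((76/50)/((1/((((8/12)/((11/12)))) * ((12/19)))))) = 10944/275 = 39.80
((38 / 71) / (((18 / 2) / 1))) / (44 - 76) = -19 / 10224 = -0.00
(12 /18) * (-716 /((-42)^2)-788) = -695374 /1323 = -525.60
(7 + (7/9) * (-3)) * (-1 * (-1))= 14/3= 4.67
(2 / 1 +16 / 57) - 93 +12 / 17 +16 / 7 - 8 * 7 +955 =5502860 / 6783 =811.27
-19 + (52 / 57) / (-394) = -213377 / 11229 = -19.00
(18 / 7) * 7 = 18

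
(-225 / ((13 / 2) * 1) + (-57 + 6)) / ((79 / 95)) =-105735 / 1027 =-102.96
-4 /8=-1 /2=-0.50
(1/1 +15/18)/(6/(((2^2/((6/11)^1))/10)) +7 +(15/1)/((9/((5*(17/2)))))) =121/5677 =0.02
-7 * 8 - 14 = -70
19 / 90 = 0.21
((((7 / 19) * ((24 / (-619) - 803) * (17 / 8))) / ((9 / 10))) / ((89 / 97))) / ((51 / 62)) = -925.55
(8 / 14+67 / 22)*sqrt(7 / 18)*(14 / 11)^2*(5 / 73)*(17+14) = 604345*sqrt(14) / 291489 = 7.76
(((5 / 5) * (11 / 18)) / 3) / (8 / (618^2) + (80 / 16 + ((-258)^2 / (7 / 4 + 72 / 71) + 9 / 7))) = 641261005 / 75829351951932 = 0.00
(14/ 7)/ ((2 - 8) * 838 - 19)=-2/ 5047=-0.00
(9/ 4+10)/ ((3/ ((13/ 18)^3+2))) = 679189/ 69984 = 9.70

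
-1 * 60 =-60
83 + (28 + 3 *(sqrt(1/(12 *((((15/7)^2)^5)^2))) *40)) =1129900996 *sqrt(3)/115330078125 + 111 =111.02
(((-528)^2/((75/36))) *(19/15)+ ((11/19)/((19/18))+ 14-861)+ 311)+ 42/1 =7626450824/45125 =169007.22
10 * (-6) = -60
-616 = -616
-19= -19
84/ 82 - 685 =-28043/ 41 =-683.98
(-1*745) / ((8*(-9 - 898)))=745 / 7256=0.10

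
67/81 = 0.83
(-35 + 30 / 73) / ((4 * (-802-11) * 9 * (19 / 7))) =17675 / 40594716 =0.00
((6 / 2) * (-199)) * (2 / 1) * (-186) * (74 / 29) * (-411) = -6754462776 / 29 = -232912509.52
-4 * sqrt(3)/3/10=-2 * sqrt(3)/15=-0.23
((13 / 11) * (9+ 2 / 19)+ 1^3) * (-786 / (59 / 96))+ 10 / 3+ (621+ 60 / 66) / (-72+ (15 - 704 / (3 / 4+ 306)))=-40501051928911 / 2691425715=-15048.18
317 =317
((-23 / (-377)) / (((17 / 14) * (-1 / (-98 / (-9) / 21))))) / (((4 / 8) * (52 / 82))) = -0.08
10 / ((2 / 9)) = 45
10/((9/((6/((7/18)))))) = 120/7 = 17.14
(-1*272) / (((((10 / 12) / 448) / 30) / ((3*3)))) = -39481344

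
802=802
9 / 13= 0.69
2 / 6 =1 / 3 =0.33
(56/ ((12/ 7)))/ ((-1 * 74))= -49/ 111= -0.44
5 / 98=0.05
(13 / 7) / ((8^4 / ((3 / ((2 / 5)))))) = 195 / 57344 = 0.00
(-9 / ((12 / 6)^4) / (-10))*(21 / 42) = 9 / 320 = 0.03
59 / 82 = 0.72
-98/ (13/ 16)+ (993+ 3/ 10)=113449/ 130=872.68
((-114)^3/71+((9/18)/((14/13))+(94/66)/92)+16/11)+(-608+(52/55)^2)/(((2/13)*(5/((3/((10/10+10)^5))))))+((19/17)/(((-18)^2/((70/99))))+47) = -14367668194185911500877/690159514032623250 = -20817.89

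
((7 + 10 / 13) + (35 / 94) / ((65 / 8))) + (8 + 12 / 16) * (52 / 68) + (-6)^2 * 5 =8081345 / 41548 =194.51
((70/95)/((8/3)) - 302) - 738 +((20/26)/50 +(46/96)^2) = -2957774269/2845440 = -1039.48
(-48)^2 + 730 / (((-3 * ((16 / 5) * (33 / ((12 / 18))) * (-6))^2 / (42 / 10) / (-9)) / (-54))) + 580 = 66988313 / 23232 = 2883.45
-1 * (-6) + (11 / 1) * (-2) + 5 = -11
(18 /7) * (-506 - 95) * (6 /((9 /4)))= -28848 /7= -4121.14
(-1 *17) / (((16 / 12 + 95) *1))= -3 / 17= -0.18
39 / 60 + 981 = 19633 / 20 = 981.65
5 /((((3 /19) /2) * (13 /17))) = 3230 /39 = 82.82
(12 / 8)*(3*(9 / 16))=81 / 32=2.53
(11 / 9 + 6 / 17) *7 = 1687 / 153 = 11.03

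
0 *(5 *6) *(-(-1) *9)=0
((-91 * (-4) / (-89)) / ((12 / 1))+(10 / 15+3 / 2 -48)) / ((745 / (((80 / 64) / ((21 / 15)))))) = -41095 / 742616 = -0.06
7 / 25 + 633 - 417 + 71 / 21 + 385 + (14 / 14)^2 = 317972 / 525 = 605.66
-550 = -550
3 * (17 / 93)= 17 / 31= 0.55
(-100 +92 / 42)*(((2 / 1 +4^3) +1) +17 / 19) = -883220 / 133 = -6640.75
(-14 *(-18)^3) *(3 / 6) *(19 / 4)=193914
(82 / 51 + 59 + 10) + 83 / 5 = 22238 / 255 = 87.21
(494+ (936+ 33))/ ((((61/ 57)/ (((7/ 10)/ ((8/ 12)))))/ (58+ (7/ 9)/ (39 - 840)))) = 16271279717/ 195444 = 83252.90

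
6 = 6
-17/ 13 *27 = -459/ 13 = -35.31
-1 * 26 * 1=-26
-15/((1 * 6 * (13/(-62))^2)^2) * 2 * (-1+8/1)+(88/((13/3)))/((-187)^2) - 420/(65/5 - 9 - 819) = -133970349311180/44398959891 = -3017.42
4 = 4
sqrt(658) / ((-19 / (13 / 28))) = -0.63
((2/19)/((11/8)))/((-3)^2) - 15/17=-27943/31977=-0.87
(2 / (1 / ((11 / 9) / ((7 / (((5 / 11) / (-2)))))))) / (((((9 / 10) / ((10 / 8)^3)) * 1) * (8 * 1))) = -3125 / 145152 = -0.02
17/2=8.50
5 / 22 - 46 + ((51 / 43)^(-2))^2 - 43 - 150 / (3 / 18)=-147088203731 / 148834422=-988.27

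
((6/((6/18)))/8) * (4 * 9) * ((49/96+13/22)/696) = 10467/81664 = 0.13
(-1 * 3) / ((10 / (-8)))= 12 / 5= 2.40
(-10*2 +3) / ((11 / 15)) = -255 / 11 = -23.18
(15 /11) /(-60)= -0.02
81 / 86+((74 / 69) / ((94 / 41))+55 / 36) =4915435 / 1673388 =2.94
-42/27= -14/9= -1.56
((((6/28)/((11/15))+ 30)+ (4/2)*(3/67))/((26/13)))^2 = 98269083441/425844496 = 230.76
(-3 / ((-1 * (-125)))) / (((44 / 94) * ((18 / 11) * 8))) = -47 / 12000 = -0.00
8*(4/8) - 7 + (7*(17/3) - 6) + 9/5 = 487/15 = 32.47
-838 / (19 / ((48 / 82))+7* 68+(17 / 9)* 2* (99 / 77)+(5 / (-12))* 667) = -140784 / 39547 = -3.56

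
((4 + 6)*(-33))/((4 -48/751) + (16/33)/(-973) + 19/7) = -7957573470/160354091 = -49.63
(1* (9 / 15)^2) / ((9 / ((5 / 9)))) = 1 / 45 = 0.02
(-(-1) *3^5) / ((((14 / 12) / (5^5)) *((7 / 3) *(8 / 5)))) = 34171875 / 196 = 174346.30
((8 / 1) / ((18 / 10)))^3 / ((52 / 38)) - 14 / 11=6555322 / 104247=62.88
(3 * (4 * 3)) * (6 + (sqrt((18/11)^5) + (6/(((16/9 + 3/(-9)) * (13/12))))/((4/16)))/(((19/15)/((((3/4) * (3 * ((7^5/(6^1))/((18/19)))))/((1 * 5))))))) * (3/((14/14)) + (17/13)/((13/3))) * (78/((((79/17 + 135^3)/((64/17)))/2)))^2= 3024374939615232 * sqrt(22)/582130237589747099 + 8068003404447744/73914357740546401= 0.13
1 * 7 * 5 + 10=45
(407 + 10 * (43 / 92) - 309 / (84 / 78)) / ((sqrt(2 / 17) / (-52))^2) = 461610656 / 161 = 2867146.93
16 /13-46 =-582 /13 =-44.77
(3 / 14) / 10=3 / 140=0.02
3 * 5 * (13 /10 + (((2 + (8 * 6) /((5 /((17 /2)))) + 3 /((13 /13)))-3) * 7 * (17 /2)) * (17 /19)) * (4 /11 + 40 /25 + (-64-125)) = -1373900859 /110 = -12490007.81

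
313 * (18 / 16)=2817 / 8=352.12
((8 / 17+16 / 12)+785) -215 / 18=237107 / 306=774.86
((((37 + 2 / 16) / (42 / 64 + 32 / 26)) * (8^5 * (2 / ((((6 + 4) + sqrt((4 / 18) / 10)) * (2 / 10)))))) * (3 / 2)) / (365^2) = 2484338688 / 342191077- 414056448 * sqrt(5) / 8554776925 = 7.15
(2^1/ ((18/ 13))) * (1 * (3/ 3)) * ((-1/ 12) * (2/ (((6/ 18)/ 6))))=-13/ 3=-4.33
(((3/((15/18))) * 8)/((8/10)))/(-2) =-18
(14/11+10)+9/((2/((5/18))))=551/44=12.52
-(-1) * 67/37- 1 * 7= -192/37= -5.19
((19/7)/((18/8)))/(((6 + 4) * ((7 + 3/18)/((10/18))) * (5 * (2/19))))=722/40635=0.02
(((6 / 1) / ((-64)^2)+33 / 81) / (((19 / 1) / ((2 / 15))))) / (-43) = -22609 / 338826240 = -0.00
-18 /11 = -1.64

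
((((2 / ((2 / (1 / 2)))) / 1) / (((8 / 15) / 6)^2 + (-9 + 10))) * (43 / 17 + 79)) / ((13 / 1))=1403325 / 451061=3.11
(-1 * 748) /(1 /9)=-6732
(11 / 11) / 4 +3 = 13 / 4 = 3.25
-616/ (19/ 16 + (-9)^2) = -9856/ 1315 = -7.50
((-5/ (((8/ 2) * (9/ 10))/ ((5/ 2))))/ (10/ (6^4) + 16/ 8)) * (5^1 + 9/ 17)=-211500/ 22117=-9.56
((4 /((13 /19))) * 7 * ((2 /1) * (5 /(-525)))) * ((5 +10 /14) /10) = -608 /1365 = -0.45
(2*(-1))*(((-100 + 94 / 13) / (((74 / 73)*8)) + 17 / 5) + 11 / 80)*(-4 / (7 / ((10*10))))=-3040670 / 3367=-903.08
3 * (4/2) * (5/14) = 15/7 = 2.14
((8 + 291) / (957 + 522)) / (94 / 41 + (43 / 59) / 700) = 506296700 / 5744381277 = 0.09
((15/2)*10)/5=15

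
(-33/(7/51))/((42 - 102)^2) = -187/2800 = -0.07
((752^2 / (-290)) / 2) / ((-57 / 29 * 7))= 141376 / 1995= 70.87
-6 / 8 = -3 / 4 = -0.75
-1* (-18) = 18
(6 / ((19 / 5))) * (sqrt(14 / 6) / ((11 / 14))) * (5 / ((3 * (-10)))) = -70 * sqrt(21) / 627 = -0.51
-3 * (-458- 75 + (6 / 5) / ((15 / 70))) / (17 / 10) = 930.71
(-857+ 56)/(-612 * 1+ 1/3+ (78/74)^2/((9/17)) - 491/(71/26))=233569197/230178178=1.01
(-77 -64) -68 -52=-261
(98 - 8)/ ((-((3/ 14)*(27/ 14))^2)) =-384160/ 729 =-526.97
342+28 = 370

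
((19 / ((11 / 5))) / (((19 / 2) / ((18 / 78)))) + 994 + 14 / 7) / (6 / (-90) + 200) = 2136870 / 428857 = 4.98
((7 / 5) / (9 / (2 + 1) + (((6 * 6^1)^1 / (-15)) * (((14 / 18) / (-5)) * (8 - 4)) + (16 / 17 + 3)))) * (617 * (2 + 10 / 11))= 17621520 / 59147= 297.93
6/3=2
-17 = -17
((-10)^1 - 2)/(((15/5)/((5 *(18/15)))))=-24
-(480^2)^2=-53084160000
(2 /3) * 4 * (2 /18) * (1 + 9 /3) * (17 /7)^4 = 2672672 /64827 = 41.23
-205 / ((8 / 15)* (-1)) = 3075 / 8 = 384.38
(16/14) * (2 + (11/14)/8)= 235/98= 2.40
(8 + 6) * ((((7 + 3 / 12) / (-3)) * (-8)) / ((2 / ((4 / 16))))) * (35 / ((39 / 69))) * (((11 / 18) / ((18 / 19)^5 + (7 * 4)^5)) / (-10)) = -80926343617 / 10878339262752000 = -0.00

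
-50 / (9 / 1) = -50 / 9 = -5.56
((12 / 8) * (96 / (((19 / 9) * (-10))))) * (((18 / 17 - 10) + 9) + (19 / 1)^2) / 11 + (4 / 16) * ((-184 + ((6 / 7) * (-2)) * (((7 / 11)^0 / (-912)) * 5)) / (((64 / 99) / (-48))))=2309066703 / 723520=3191.43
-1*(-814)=814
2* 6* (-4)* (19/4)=-228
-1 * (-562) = 562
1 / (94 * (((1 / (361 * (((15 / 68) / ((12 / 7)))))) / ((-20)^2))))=315875 / 1598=197.67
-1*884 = -884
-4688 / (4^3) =-293 / 4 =-73.25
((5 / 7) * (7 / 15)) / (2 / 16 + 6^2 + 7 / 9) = 24 / 2657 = 0.01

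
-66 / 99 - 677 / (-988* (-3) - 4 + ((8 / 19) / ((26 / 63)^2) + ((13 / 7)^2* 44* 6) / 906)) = -189066581255 / 211220549094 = -0.90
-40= -40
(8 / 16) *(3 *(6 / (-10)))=-9 / 10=-0.90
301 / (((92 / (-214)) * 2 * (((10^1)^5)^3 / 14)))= -225449 / 46000000000000000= -0.00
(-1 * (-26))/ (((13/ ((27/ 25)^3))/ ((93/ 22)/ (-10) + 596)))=1500.51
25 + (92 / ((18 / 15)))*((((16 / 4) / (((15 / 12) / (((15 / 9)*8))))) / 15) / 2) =3619 / 27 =134.04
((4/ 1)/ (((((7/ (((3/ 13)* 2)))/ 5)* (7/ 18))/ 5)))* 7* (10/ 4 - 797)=-1225800/ 13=-94292.31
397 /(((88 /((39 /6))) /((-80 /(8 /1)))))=-25805 /88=-293.24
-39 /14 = -2.79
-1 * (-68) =68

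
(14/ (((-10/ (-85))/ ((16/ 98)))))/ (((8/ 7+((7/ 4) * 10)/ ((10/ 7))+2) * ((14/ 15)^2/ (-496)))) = -718.67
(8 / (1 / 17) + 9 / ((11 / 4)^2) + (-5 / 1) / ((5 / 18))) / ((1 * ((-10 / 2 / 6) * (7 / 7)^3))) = -143.03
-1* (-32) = 32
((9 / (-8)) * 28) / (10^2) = -0.32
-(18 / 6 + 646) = -649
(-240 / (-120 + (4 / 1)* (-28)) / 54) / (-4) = -5 / 1044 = -0.00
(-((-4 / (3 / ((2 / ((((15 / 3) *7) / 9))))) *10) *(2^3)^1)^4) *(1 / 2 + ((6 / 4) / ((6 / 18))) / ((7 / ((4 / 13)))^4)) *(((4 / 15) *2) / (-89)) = 397625099072569344 / 14653714841129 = 27134.76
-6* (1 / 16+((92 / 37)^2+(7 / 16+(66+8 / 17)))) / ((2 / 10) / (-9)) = 459673515 / 23273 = 19751.36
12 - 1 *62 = -50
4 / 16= 1 / 4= 0.25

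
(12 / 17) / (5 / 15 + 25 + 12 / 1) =9 / 476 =0.02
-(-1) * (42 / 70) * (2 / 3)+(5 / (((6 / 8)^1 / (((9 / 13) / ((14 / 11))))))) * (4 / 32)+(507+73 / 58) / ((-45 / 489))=-874388903 / 158340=-5522.22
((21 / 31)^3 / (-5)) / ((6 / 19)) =-58653 / 297910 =-0.20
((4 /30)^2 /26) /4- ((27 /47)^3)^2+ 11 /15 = 43987203116089 /63058409674650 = 0.70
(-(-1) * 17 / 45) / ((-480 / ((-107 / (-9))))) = -1819 / 194400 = -0.01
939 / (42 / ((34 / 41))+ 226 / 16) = 127704 / 8809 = 14.50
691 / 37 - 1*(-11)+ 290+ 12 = 12272 / 37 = 331.68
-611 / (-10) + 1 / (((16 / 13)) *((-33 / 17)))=160199 / 2640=60.68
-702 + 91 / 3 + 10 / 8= -8045 / 12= -670.42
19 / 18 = 1.06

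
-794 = -794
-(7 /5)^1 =-7 /5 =-1.40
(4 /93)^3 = 0.00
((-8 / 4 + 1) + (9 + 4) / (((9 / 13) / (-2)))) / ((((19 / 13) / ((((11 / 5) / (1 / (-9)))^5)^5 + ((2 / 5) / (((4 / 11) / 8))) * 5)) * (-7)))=-350875215224955108853142384643591271171330253614210489 / 356733798980712890625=-983577155367679273439044600000000.00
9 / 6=3 / 2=1.50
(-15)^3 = -3375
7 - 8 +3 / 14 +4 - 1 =31 / 14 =2.21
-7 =-7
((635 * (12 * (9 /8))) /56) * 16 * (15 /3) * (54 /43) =15379.24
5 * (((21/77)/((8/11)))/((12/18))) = 45/16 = 2.81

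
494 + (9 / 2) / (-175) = 172891 / 350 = 493.97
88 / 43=2.05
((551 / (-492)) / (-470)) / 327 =551 / 75615480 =0.00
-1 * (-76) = 76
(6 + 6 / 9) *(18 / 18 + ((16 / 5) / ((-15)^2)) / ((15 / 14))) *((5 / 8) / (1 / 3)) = 17099 / 1350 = 12.67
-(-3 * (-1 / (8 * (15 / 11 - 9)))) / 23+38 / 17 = 195963 / 87584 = 2.24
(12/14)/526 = 3/1841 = 0.00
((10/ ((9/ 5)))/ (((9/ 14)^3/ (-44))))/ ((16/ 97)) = -36598100/ 6561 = -5578.13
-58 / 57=-1.02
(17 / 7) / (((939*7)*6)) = 17 / 276066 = 0.00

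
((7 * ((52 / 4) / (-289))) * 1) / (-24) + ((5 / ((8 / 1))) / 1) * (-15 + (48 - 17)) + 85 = 659011 / 6936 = 95.01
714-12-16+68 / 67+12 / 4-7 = 45762 / 67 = 683.01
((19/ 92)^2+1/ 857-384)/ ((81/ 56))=-6498526979/ 24481062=-265.45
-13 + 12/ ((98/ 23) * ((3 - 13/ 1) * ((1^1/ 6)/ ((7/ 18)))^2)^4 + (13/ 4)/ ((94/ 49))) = -651601998863/ 51062395499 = -12.76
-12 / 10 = -6 / 5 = -1.20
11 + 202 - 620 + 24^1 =-383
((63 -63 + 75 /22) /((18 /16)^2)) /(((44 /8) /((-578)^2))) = 534534400 /3267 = 163616.28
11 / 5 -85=-414 / 5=-82.80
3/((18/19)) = 19/6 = 3.17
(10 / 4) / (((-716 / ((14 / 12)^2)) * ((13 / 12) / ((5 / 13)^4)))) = -153125 / 1595074728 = -0.00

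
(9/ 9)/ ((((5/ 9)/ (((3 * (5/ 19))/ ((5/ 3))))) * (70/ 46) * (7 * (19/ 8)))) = 14904/ 442225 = 0.03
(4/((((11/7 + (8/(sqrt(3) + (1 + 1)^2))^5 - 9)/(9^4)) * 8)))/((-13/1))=118.30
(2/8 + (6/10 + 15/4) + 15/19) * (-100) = -10240/19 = -538.95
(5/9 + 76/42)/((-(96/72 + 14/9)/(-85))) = 12665/182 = 69.59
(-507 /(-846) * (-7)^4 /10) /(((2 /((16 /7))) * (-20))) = -57967 /7050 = -8.22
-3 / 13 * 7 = -21 / 13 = -1.62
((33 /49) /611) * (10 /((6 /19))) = 1045 /29939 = 0.03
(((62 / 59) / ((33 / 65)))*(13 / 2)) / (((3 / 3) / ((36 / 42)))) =52390 / 4543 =11.53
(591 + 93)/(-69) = -228/23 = -9.91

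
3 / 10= 0.30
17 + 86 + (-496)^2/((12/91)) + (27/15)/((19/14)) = 1865725.66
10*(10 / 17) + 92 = 97.88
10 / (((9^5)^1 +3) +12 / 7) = 35 / 206688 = 0.00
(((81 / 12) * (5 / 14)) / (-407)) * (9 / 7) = -1215 / 159544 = -0.01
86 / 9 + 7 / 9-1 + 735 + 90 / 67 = 149881 / 201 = 745.68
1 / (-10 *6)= -1 / 60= -0.02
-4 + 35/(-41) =-199/41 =-4.85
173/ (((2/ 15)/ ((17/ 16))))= 44115/ 32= 1378.59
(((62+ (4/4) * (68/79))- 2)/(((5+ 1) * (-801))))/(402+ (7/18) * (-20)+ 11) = -2404/76926171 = -0.00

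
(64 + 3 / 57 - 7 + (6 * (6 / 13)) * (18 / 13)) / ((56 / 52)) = 97754 / 1729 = 56.54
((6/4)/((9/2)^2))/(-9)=-0.01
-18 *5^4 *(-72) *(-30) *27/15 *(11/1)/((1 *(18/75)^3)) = -34804687500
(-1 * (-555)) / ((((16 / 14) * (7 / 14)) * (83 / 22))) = 42735 / 166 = 257.44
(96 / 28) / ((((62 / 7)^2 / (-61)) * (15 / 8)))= -6832 / 4805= -1.42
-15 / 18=-5 / 6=-0.83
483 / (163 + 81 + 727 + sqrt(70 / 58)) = 197113 / 396266 -7 * sqrt(1015) / 396266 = 0.50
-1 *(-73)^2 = -5329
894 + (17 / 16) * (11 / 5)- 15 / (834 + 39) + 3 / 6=20877977 / 23280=896.82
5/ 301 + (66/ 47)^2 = 1322201/ 664909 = 1.99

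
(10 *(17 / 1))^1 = 170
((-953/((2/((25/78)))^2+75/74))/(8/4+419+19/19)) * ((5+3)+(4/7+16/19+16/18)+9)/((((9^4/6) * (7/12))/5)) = -20367635125000/2381457303354339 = -0.01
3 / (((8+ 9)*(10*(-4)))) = -3 / 680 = -0.00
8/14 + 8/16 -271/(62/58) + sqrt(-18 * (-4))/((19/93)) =-109561/434 + 558 * sqrt(2)/19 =-210.91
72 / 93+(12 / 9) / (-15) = 956 / 1395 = 0.69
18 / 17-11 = -169 / 17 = -9.94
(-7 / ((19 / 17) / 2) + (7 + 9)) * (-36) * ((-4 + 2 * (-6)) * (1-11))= -380160 / 19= -20008.42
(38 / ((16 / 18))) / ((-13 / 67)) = -11457 / 52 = -220.33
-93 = -93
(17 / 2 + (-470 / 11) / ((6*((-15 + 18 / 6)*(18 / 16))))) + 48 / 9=14.36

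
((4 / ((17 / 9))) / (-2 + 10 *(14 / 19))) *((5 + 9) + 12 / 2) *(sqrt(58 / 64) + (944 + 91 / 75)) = 7464.56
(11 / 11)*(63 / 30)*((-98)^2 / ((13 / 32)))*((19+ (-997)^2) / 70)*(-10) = -458238955776 / 65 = -7049830088.86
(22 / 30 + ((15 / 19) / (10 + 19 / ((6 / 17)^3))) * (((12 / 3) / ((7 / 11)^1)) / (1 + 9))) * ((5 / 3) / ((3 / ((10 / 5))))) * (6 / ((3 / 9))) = 559762324 / 38107293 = 14.69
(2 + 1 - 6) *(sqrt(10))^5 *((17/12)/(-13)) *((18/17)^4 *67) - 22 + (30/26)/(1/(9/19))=-5299/247 + 175834800 *sqrt(10)/63869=8684.47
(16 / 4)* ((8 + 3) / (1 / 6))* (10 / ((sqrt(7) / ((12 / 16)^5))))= 236.79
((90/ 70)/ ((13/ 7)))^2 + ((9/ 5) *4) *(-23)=-139527/ 845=-165.12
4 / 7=0.57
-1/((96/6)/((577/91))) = -577/1456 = -0.40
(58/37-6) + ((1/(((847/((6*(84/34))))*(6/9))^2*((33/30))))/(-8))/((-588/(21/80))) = -3419661564835/771509017664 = -4.43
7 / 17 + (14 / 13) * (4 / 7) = 227 / 221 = 1.03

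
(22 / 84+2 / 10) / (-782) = -97 / 164220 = -0.00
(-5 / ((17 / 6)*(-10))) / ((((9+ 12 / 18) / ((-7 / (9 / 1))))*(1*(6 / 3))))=-7 / 986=-0.01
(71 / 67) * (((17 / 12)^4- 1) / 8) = 4457735 / 11114496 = 0.40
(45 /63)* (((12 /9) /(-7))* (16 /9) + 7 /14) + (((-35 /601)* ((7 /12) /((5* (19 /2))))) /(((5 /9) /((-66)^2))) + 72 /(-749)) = -5.59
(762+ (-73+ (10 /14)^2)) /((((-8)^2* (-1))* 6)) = -5631 /3136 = -1.80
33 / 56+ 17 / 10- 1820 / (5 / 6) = -610879 / 280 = -2181.71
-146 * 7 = -1022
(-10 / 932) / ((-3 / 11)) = 55 / 1398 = 0.04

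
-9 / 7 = -1.29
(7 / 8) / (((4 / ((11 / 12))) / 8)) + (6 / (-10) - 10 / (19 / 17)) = -36221 / 4560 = -7.94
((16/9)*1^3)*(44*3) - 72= 488/3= 162.67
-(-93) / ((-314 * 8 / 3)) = -279 / 2512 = -0.11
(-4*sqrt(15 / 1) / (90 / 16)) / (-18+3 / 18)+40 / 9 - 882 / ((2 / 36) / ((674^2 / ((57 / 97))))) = -2098716960056 / 171+64*sqrt(15) / 1605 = -12273198596.66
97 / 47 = 2.06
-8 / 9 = -0.89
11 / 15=0.73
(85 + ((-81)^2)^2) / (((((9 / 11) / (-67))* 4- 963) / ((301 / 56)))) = -240254.25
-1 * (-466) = 466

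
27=27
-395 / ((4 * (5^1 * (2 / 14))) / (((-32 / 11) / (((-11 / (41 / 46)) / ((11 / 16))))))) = -22673 / 1012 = -22.40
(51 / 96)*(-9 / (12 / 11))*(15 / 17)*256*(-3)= 2970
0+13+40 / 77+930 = 72651 / 77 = 943.52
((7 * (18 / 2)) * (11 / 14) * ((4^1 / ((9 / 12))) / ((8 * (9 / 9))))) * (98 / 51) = 1078 / 17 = 63.41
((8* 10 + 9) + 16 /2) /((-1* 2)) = -97 /2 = -48.50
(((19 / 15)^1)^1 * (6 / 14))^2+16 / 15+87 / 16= 6.80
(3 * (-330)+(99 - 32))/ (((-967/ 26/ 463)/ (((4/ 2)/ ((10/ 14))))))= 155555036/ 4835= 32172.71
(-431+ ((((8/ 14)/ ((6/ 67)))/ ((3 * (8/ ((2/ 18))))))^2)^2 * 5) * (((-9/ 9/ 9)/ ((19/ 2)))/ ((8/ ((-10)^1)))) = -57018983610335255/ 9048952467297792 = -6.30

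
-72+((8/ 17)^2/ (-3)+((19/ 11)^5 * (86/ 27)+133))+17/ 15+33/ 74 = 51833443372313/ 464971952610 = 111.48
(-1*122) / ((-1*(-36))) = -61 / 18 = -3.39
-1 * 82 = -82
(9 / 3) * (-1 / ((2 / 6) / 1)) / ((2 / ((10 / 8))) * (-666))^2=-25 / 3154176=-0.00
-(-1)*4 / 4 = 1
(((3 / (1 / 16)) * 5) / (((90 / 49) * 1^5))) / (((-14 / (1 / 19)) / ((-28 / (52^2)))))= 49 / 9633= 0.01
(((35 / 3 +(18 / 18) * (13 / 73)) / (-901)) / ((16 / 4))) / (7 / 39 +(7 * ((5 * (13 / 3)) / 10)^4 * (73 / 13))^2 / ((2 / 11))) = -9440001792 / 11854564980126466955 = -0.00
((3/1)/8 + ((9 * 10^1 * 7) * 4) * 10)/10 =201603/80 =2520.04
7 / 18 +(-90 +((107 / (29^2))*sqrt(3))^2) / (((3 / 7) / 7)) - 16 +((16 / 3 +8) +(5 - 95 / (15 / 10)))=-19476200813 / 12731058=-1529.82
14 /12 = 7 /6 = 1.17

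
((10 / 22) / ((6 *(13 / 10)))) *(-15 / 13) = -125 / 1859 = -0.07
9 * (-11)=-99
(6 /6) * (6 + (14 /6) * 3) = 13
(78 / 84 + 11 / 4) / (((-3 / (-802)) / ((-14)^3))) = -2698462.67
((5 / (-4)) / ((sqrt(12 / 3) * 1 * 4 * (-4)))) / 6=5 / 768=0.01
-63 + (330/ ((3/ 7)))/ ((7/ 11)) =1147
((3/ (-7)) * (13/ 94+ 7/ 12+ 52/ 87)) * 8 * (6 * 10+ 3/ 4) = -5243697/ 19082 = -274.80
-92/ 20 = -23/ 5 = -4.60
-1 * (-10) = 10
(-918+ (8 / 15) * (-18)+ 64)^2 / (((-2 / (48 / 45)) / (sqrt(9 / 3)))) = -149160992 * sqrt(3) / 375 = -688945.11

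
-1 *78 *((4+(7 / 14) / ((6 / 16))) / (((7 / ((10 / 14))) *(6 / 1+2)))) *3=-780 / 49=-15.92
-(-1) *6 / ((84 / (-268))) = -134 / 7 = -19.14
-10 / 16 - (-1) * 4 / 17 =-53 / 136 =-0.39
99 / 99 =1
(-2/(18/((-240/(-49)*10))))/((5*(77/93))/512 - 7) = 12697600/16313423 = 0.78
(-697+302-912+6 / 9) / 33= -3919 / 99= -39.59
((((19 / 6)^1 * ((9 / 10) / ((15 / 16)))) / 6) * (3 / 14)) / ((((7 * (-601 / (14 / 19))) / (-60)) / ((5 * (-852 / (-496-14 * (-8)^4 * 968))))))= 1278 / 14595526001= 0.00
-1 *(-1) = 1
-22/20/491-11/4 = -2.75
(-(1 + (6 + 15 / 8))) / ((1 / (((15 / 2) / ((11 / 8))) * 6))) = -3195 / 11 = -290.45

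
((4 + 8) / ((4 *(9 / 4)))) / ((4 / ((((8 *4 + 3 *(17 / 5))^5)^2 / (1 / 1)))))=174913992535407978606601 / 29296875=5970397611875259.00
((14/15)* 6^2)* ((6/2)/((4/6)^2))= 1134/5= 226.80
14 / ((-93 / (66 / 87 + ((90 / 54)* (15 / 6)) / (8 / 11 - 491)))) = -4927307 / 43634763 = -0.11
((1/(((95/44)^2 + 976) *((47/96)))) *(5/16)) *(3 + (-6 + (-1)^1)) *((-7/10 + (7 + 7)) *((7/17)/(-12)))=257488/216707177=0.00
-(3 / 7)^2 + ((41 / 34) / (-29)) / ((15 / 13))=-159227 / 724710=-0.22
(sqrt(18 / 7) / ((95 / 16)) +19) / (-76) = -1 / 4- 12*sqrt(14) / 12635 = -0.25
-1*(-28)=28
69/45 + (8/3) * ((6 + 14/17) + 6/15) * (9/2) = 4499/51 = 88.22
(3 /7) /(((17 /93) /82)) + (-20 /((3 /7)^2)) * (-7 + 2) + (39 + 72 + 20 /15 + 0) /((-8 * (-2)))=12744341 /17136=743.72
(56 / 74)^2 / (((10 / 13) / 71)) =361816 / 6845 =52.86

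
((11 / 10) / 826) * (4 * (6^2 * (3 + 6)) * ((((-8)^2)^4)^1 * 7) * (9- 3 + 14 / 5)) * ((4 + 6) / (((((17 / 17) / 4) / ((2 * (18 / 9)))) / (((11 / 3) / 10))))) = 154348239716352 / 1475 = 104642874383.97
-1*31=-31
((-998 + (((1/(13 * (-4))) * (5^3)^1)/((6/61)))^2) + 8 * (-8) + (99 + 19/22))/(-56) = 6.52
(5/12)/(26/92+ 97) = 23/5370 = 0.00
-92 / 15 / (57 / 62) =-5704 / 855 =-6.67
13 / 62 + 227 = 14087 / 62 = 227.21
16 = 16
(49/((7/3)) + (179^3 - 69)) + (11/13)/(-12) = 894705385/156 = 5735290.93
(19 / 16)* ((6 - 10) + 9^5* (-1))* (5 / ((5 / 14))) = -7854049 / 8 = -981756.12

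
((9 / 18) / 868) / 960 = 1 / 1666560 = 0.00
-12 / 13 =-0.92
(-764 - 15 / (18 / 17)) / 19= -4669 / 114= -40.96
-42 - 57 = -99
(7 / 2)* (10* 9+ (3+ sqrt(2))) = 7* sqrt(2) / 2+ 651 / 2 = 330.45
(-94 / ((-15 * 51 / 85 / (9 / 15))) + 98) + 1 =1579 / 15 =105.27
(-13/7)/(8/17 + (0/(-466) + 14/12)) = -1.13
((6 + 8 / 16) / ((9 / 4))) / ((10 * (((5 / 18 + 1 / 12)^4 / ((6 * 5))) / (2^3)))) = 8957952 / 2197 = 4077.36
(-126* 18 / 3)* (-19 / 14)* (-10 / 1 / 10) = -1026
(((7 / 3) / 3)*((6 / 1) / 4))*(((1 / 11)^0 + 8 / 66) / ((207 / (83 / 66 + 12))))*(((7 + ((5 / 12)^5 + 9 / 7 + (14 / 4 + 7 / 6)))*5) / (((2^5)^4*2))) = 3655565335625 / 1411612873813131264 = 0.00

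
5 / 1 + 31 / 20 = 131 / 20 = 6.55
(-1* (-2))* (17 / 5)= 34 / 5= 6.80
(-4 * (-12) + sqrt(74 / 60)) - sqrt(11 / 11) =sqrt(1110) / 30 + 47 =48.11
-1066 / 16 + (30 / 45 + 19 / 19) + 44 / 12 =-1471 / 24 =-61.29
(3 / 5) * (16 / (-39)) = -16 / 65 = -0.25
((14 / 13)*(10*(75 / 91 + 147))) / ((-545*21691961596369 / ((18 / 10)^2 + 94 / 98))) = -276788352 / 489494840094223852525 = -0.00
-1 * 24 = -24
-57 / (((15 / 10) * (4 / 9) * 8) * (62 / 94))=-16.20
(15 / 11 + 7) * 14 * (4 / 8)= 644 / 11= 58.55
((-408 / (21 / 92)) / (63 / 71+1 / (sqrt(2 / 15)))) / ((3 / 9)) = 940608 / 1327 -3710176 * sqrt(30) / 9289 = -1478.87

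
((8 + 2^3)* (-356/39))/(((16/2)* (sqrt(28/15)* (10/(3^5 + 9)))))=-2136* sqrt(105)/65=-336.73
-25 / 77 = -0.32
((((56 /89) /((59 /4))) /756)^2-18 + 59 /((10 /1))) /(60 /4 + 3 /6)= -2432186844569 /3115611247995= -0.78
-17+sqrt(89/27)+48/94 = -775/47+sqrt(267)/9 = -14.67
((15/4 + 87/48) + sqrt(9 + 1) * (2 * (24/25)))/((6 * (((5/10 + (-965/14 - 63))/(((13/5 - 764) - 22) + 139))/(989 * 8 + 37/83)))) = 219710681883/6108800 + 14811956082 * sqrt(10)/1193125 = 75224.11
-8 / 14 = -0.57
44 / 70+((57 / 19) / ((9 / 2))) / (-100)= 653 / 1050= 0.62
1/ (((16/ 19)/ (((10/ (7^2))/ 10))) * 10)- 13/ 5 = -4073/ 1568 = -2.60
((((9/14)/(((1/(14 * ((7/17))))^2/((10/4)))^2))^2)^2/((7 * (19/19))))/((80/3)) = 101048158468862909061455067890625/48661191875666868481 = 2076565628048.09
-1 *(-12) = 12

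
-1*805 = -805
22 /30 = 11 /15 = 0.73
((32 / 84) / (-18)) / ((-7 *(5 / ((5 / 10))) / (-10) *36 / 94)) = -94 / 11907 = -0.01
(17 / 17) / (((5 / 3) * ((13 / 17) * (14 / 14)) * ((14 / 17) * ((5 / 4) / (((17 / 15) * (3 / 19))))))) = 29478 / 216125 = 0.14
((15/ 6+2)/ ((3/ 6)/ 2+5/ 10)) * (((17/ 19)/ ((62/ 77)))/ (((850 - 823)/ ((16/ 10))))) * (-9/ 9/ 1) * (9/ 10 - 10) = 476476/ 132525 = 3.60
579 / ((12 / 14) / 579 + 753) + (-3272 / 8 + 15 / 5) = -412243601 / 1017305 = -405.23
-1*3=-3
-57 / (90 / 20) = -38 / 3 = -12.67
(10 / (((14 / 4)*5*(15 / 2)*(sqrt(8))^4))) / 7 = 1 / 5880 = 0.00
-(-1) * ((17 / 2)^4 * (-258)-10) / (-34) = 10774289 / 272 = 39611.36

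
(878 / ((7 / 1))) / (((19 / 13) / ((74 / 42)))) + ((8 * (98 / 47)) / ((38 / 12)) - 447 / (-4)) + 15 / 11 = 1557114863 / 5775924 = 269.59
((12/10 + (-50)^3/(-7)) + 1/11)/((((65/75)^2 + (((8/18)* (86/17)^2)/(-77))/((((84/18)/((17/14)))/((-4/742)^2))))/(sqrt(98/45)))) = 16554505493119461* sqrt(10)/1492002684589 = 35087.03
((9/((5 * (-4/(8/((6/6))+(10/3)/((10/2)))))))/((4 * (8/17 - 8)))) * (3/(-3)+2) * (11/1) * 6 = 21879/2560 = 8.55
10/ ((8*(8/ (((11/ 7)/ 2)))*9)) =55/ 4032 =0.01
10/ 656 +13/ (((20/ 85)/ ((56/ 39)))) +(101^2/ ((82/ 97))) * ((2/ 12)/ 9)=302.81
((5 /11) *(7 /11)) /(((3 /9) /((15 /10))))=315 /242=1.30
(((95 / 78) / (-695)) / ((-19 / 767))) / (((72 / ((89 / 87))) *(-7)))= -5251 / 36569232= -0.00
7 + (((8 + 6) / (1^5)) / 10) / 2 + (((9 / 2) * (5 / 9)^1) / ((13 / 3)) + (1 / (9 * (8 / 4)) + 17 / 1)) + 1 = 30809 / 1170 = 26.33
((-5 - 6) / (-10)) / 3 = 11 / 30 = 0.37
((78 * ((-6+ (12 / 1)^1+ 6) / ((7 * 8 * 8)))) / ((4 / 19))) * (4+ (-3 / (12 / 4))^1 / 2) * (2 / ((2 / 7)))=15561 / 64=243.14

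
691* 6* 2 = 8292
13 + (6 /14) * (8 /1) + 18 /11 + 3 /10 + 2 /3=43963 /2310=19.03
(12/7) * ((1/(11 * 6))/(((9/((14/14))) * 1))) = 2/693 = 0.00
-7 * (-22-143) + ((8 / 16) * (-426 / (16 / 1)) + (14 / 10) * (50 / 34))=311099 / 272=1143.75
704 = 704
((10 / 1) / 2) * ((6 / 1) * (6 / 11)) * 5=900 / 11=81.82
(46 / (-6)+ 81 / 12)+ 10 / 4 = 19 / 12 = 1.58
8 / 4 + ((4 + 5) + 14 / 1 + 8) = 33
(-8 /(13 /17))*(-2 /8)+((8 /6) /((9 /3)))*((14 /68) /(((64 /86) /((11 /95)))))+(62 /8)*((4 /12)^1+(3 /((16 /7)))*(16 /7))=86051483 /3023280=28.46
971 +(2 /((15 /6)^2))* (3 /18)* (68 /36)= 655493 /675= 971.10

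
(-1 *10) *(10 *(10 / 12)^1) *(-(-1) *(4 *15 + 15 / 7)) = -36250 / 7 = -5178.57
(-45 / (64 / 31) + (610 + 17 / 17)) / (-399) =-5387 / 3648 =-1.48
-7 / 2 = -3.50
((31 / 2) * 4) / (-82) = -0.76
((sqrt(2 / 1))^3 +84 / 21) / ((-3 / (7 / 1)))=-28 / 3 - 14 * sqrt(2) / 3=-15.93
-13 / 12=-1.08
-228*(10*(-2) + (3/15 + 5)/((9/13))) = 42712/15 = 2847.47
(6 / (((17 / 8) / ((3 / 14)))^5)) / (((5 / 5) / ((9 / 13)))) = 13436928 / 310225975787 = 0.00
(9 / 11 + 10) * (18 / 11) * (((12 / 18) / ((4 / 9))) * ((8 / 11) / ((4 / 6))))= 38556 / 1331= 28.97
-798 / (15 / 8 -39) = 2128 / 99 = 21.49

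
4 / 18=2 / 9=0.22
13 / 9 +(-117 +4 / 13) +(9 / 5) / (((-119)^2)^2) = -13519996952767 / 117312343785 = -115.25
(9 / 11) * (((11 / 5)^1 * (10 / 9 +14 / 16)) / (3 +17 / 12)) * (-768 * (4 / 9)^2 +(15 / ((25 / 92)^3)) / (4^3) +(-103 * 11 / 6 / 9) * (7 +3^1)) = -2110508257 / 7453125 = -283.17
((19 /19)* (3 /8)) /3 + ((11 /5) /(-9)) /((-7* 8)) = 163 /1260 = 0.13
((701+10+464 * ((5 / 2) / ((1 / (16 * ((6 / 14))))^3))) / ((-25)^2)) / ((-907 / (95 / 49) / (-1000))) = 19536650136 / 15243949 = 1281.60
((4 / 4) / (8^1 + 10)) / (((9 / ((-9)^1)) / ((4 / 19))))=-2 / 171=-0.01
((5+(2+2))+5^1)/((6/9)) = 21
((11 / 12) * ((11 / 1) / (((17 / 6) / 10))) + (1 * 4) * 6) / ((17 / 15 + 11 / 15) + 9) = 15195 / 2771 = 5.48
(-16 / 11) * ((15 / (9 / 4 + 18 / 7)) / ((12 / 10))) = -1120 / 297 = -3.77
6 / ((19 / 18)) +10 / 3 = 514 / 57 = 9.02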